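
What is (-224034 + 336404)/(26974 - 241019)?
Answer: -22474/42809 ≈ -0.52498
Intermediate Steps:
(-224034 + 336404)/(26974 - 241019) = 112370/(-214045) = 112370*(-1/214045) = -22474/42809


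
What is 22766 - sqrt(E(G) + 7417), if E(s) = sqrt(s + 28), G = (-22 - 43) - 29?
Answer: 22766 - sqrt(7417 + I*sqrt(66)) ≈ 22680.0 - 0.047166*I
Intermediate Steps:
G = -94 (G = -65 - 29 = -94)
E(s) = sqrt(28 + s)
22766 - sqrt(E(G) + 7417) = 22766 - sqrt(sqrt(28 - 94) + 7417) = 22766 - sqrt(sqrt(-66) + 7417) = 22766 - sqrt(I*sqrt(66) + 7417) = 22766 - sqrt(7417 + I*sqrt(66))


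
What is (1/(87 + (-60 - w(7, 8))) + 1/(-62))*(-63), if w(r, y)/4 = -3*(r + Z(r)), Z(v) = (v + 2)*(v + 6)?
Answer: 30513/31310 ≈ 0.97454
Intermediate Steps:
Z(v) = (2 + v)*(6 + v)
w(r, y) = -144 - 108*r - 12*r**2 (w(r, y) = 4*(-3*(r + (12 + r**2 + 8*r))) = 4*(-3*(12 + r**2 + 9*r)) = 4*(-36 - 27*r - 3*r**2) = -144 - 108*r - 12*r**2)
(1/(87 + (-60 - w(7, 8))) + 1/(-62))*(-63) = (1/(87 + (-60 - (-144 - 108*7 - 12*7**2))) + 1/(-62))*(-63) = (1/(87 + (-60 - (-144 - 756 - 12*49))) - 1/62)*(-63) = (1/(87 + (-60 - (-144 - 756 - 588))) - 1/62)*(-63) = (1/(87 + (-60 - 1*(-1488))) - 1/62)*(-63) = (1/(87 + (-60 + 1488)) - 1/62)*(-63) = (1/(87 + 1428) - 1/62)*(-63) = (1/1515 - 1/62)*(-63) = -1453/93930*(-63) = 30513/31310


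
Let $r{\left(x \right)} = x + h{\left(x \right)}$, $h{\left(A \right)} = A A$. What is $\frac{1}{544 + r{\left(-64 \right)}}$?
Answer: $\frac{1}{4576} \approx 0.00021853$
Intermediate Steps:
$h{\left(A \right)} = A^{2}$
$r{\left(x \right)} = x + x^{2}$
$\frac{1}{544 + r{\left(-64 \right)}} = \frac{1}{544 - 64 \left(1 - 64\right)} = \frac{1}{544 - -4032} = \frac{1}{544 + 4032} = \frac{1}{4576}$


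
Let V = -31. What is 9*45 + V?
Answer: 374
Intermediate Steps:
9*45 + V = 9*45 - 31 = 405 - 31 = 374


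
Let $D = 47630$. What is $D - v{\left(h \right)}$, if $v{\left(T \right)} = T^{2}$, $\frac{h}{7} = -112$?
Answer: $-567026$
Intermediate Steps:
$h = -784$ ($h = 7 \left(-112\right) = -784$)
$D - v{\left(h \right)} = 47630 - \left(-784\right)^{2} = 47630 - 614656 = -567026$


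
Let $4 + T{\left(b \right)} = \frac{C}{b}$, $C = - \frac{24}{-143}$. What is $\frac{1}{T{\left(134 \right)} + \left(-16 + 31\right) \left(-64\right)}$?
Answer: $- \frac{9581}{9236072} \approx -0.0010373$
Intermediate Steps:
$C = \frac{24}{143}$ ($C = \left(-24\right) \left(- \frac{1}{143}\right) = \frac{24}{143} \approx 0.16783$)
$T{\left(b \right)} = -4 + \frac{24}{143 b}$
$\frac{1}{T{\left(134 \right)} + \left(-16 + 31\right) \left(-64\right)} = \frac{1}{\left(-4 + \frac{24}{143 \cdot 134}\right) + \left(-16 + 31\right) \left(-64\right)} = \frac{1}{\left(-4 + \frac{24}{143} \cdot \frac{1}{134}\right) + 15 \left(-64\right)} = \frac{1}{\left(-4 + \frac{12}{9581}\right) - 960} = \frac{1}{- \frac{38312}{9581} - 960} = \frac{1}{- \frac{9236072}{9581}} = - \frac{9581}{9236072}$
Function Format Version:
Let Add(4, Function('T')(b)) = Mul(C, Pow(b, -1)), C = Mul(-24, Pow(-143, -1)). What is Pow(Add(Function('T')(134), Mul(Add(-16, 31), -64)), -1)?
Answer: Rational(-9581, 9236072) ≈ -0.0010373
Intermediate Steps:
C = Rational(24, 143) (C = Mul(-24, Rational(-1, 143)) = Rational(24, 143) ≈ 0.16783)
Function('T')(b) = Add(-4, Mul(Rational(24, 143), Pow(b, -1)))
Pow(Add(Function('T')(134), Mul(Add(-16, 31), -64)), -1) = Pow(Add(Add(-4, Mul(Rational(24, 143), Pow(134, -1))), Mul(Add(-16, 31), -64)), -1) = Pow(Add(Add(-4, Mul(Rational(24, 143), Rational(1, 134))), Mul(15, -64)), -1) = Pow(Add(Add(-4, Rational(12, 9581)), -960), -1) = Pow(Add(Rational(-38312, 9581), -960), -1) = Pow(Rational(-9236072, 9581), -1) = Rational(-9581, 9236072)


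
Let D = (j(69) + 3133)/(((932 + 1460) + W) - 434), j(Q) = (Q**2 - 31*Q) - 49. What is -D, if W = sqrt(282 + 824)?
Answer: -5586174/1916329 + 2853*sqrt(1106)/1916329 ≈ -2.8655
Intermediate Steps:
j(Q) = -49 + Q**2 - 31*Q
W = sqrt(1106) ≈ 33.257
D = 5706/(1958 + sqrt(1106)) (D = ((-49 + 69**2 - 31*69) + 3133)/(((932 + 1460) + sqrt(1106)) - 434) = ((-49 + 4761 - 2139) + 3133)/((2392 + sqrt(1106)) - 434) = (2573 + 3133)/(1958 + sqrt(1106)) = 5706/(1958 + sqrt(1106)) ≈ 2.8655)
-D = -(5586174/1916329 - 2853*sqrt(1106)/1916329) = -5586174/1916329 + 2853*sqrt(1106)/1916329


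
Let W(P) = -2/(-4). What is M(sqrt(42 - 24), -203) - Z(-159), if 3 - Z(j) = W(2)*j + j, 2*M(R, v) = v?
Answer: -343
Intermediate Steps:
M(R, v) = v/2
W(P) = 1/2 (W(P) = -2*(-1/4) = 1/2)
Z(j) = 3 - 3*j/2 (Z(j) = 3 - (j/2 + j) = 3 - 3*j/2)
M(sqrt(42 - 24), -203) - Z(-159) = (1/2)*(-203) - (3 - 3/2*(-159)) = -203/2 - (3 + 477/2) = -203/2 - 1*483/2 = -203/2 - 483/2 = -343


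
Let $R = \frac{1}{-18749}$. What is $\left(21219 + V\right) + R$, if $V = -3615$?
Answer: $\frac{330057395}{18749} \approx 17604.0$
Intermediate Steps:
$R = - \frac{1}{18749} \approx -5.3336 \cdot 10^{-5}$
$\left(21219 + V\right) + R = \left(21219 - 3615\right) - \frac{1}{18749} = 17604 - \frac{1}{18749} = \frac{330057395}{18749}$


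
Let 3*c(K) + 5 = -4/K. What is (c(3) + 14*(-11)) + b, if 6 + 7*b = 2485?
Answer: 12476/63 ≈ 198.03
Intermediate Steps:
c(K) = -5/3 - 4/(3*K) (c(K) = -5/3 + (-4/K)/3 = -5/3 - 4/(3*K))
b = 2479/7 (b = -6/7 + (⅐)*2485 = -6/7 + 355 = 2479/7 ≈ 354.14)
(c(3) + 14*(-11)) + b = ((⅓)*(-4 - 5*3)/3 + 14*(-11)) + 2479/7 = ((⅓)*(⅓)*(-4 - 15) - 154) + 2479/7 = ((⅓)*(⅓)*(-19) - 154) + 2479/7 = (-19/9 - 154) + 2479/7 = -1405/9 + 2479/7 = 12476/63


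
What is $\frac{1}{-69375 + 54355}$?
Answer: $- \frac{1}{15020} \approx -6.6578 \cdot 10^{-5}$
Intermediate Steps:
$\frac{1}{-69375 + 54355} = \frac{1}{-15020} = - \frac{1}{15020}$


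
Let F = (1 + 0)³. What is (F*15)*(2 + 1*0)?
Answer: 30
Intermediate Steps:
F = 1 (F = 1³ = 1)
(F*15)*(2 + 1*0) = (1*15)*(2 + 1*0) = 15*(2 + 0) = 15*2 = 30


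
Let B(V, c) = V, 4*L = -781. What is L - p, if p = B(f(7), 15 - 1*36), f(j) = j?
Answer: -809/4 ≈ -202.25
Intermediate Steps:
L = -781/4 (L = (¼)*(-781) = -781/4 ≈ -195.25)
p = 7
L - p = -781/4 - 1*7 = -781/4 - 7 = -809/4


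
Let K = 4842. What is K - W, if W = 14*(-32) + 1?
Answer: 5289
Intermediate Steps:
W = -447 (W = -448 + 1 = -447)
K - W = 4842 - 1*(-447) = 4842 + 447 = 5289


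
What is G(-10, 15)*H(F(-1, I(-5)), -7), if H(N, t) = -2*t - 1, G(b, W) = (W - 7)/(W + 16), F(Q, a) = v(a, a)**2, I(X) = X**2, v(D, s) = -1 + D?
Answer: 104/31 ≈ 3.3548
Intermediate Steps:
F(Q, a) = (-1 + a)**2
G(b, W) = (-7 + W)/(16 + W)
H(N, t) = -1 - 2*t
G(-10, 15)*H(F(-1, I(-5)), -7) = ((-7 + 15)/(16 + 15))*(-1 - 2*(-7)) = (8/31)*(-1 + 14) = ((1/31)*8)*13 = (8/31)*13 = 104/31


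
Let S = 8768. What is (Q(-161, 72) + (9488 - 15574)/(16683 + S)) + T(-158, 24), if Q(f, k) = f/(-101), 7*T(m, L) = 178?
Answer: 481938553/17993857 ≈ 26.784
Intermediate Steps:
T(m, L) = 178/7 (T(m, L) = (⅐)*178 = 178/7)
Q(f, k) = -f/101 (Q(f, k) = f*(-1/101) = -f/101)
(Q(-161, 72) + (9488 - 15574)/(16683 + S)) + T(-158, 24) = (-1/101*(-161) + (9488 - 15574)/(16683 + 8768)) + 178/7 = (161/101 - 6086/25451) + 178/7 = 3482925/2570551 + 178/7 = 481938553/17993857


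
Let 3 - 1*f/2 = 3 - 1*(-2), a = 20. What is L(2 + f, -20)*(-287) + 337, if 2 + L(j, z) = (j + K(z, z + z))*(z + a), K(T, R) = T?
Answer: 911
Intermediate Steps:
f = -4 (f = 6 - 2*(3 - 1*(-2)) = 6 - 2*(3 + 2) = 6 - 2*5 = 6 - 10 = -4)
L(j, z) = -2 + (20 + z)*(j + z) (L(j, z) = -2 + (j + z)*(z + 20) = -2 + (j + z)*(20 + z) = -2 + (20 + z)*(j + z))
L(2 + f, -20)*(-287) + 337 = (-2 + (-20)**2 + 20*(2 - 4) + 20*(-20) + (2 - 4)*(-20))*(-287) + 337 = (-2 + 400 + 20*(-2) - 400 - 2*(-20))*(-287) + 337 = (-2 + 400 - 40 - 400 + 40)*(-287) + 337 = -2*(-287) + 337 = 574 + 337 = 911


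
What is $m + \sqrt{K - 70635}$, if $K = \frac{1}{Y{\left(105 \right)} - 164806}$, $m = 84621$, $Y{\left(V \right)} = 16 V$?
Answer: $84621 + \frac{i \sqrt{1879603839824386}}{163126} \approx 84621.0 + 265.77 i$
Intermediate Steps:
$K = - \frac{1}{163126}$ ($K = \frac{1}{16 \cdot 105 - 164806} = \frac{1}{1680 - 164806} = \frac{1}{-163126} = - \frac{1}{163126} \approx -6.1302 \cdot 10^{-6}$)
$m + \sqrt{K - 70635} = 84621 + \sqrt{- \frac{1}{163126} - 70635} = 84621 + \sqrt{- \frac{11522405011}{163126}} = 84621 + \frac{i \sqrt{1879603839824386}}{163126}$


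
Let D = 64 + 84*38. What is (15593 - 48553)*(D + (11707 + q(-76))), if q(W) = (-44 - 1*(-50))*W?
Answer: -478150720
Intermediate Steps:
D = 3256 (D = 64 + 3192 = 3256)
q(W) = 6*W (q(W) = (-44 + 50)*W = 6*W)
(15593 - 48553)*(D + (11707 + q(-76))) = (15593 - 48553)*(3256 + (11707 + 6*(-76))) = -32960*(3256 + (11707 - 456)) = -32960*(3256 + 11251) = -32960*14507 = -478150720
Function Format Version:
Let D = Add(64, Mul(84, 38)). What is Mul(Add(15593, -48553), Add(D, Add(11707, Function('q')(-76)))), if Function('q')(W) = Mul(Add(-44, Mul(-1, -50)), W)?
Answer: -478150720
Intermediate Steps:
D = 3256 (D = Add(64, 3192) = 3256)
Function('q')(W) = Mul(6, W) (Function('q')(W) = Mul(Add(-44, 50), W) = Mul(6, W))
Mul(Add(15593, -48553), Add(D, Add(11707, Function('q')(-76)))) = Mul(Add(15593, -48553), Add(3256, Add(11707, Mul(6, -76)))) = Mul(-32960, Add(3256, Add(11707, -456))) = Mul(-32960, Add(3256, 11251)) = Mul(-32960, 14507) = -478150720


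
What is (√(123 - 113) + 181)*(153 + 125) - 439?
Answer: 49879 + 278*√10 ≈ 50758.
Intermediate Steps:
(√(123 - 113) + 181)*(153 + 125) - 439 = (√10 + 181)*278 - 439 = (181 + √10)*278 - 439 = (50318 + 278*√10) - 439 = 49879 + 278*√10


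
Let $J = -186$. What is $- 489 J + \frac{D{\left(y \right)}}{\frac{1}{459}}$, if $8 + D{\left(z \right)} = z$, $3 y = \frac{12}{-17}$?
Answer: $87174$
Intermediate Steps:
$y = - \frac{4}{17}$ ($y = \frac{12 \frac{1}{-17}}{3} = \frac{12 \left(- \frac{1}{17}\right)}{3} = \frac{1}{3} \left(- \frac{12}{17}\right) = - \frac{4}{17} \approx -0.23529$)
$D{\left(z \right)} = -8 + z$
$- 489 J + \frac{D{\left(y \right)}}{\frac{1}{459}} = \left(-489\right) \left(-186\right) + \frac{-8 - \frac{4}{17}}{\frac{1}{459}} = 90954 - \frac{140 \frac{1}{\frac{1}{459}}}{17} = 90954 - 3780 = 87174$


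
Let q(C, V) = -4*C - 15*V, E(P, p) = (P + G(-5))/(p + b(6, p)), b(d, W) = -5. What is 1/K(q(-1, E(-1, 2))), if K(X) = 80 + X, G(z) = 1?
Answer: 1/84 ≈ 0.011905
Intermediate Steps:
E(P, p) = (1 + P)/(-5 + p) (E(P, p) = (P + 1)/(p - 5) = (1 + P)/(-5 + p))
q(C, V) = -15*V - 4*C
1/K(q(-1, E(-1, 2))) = 1/(80 + (-15*(1 - 1)/(-5 + 2) - 4*(-1))) = 1/(80 + (-15*0/(-3) + 4)) = 1/(80 + (-(-5)*0 + 4)) = 1/(80 + (-15*0 + 4)) = 1/(80 + (0 + 4)) = 1/(80 + 4) = 1/84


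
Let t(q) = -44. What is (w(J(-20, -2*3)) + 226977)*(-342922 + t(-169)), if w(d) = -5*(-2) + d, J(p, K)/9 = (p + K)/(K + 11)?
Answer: -389163863166/5 ≈ -7.7833e+10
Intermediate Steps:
J(p, K) = 9*(K + p)/(11 + K) (J(p, K) = 9*((p + K)/(K + 11)) = 9*((K + p)/(11 + K)) = 9*(K + p)/(11 + K))
w(d) = 10 + d
(w(J(-20, -2*3)) + 226977)*(-342922 + t(-169)) = ((10 + 9*(-2*3 - 20)/(11 - 2*3)) + 226977)*(-342922 - 44) = ((10 + 9*(-6 - 20)/(11 - 6)) + 226977)*(-342966) = ((10 + 9*(-26)/5) + 226977)*(-342966) = ((10 + 9*(⅕)*(-26)) + 226977)*(-342966) = ((10 - 234/5) + 226977)*(-342966) = (-184/5 + 226977)*(-342966) = (1134701/5)*(-342966) = -389163863166/5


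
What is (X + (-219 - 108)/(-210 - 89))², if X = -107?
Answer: 1002735556/89401 ≈ 11216.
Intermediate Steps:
(X + (-219 - 108)/(-210 - 89))² = (-107 + (-219 - 108)/(-210 - 89))² = (-107 - 327/(-299))² = (-107 - 327*(-1/299))² = (-107 + 327/299)² = (-31666/299)² = 1002735556/89401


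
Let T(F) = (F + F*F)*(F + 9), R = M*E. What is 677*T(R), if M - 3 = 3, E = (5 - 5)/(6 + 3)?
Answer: 0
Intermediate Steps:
E = 0 (E = 0/9 = 0*(⅑) = 0)
M = 6 (M = 3 + 3 = 6)
R = 0 (R = 6*0 = 0)
T(F) = (9 + F)*(F + F²) (T(F) = (F + F²)*(9 + F) = (9 + F)*(F + F²))
677*T(R) = 677*(0*(9 + 0² + 10*0)) = 677*(0*(9 + 0 + 0)) = 677*(0*9) = 677*0 = 0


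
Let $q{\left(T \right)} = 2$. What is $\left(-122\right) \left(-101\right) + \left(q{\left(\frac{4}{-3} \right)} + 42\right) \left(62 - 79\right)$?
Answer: $11574$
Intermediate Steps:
$\left(-122\right) \left(-101\right) + \left(q{\left(\frac{4}{-3} \right)} + 42\right) \left(62 - 79\right) = \left(-122\right) \left(-101\right) + \left(2 + 42\right) \left(62 - 79\right) = 12322 + 44 \left(-17\right) = 12322 - 748 = 11574$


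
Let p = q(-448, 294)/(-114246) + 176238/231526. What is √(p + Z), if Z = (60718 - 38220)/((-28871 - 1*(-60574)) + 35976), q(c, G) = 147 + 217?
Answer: √24267655843062013617781088609/149180981150157 ≈ 1.0442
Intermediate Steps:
q(c, G) = 364
p = 5012552771/6612729849 (p = 364/(-114246) + 176238/231526 = 364*(-1/114246) + 176238*(1/231526) = -182/57123 + 88119/115763 = 5012552771/6612729849 ≈ 0.75802)
Z = 22498/67679 (Z = 22498/((-28871 + 60574) + 35976) = 22498/(31703 + 35976) = 22498/67679 ≈ 0.33242)
√(p + Z) = √(5012552771/6612729849 + 22498/67679) = √(488017755131311/447542943450471) = √24267655843062013617781088609/149180981150157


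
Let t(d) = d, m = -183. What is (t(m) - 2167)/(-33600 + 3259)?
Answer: 2350/30341 ≈ 0.077453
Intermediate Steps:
(t(m) - 2167)/(-33600 + 3259) = (-183 - 2167)/(-33600 + 3259) = -2350/(-30341) = -2350*(-1/30341) = 2350/30341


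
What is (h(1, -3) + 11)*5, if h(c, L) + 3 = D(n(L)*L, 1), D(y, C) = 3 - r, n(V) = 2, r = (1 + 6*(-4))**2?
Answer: -2590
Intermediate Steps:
r = 529 (r = (1 - 24)**2 = (-23)**2 = 529)
D(y, C) = -526 (D(y, C) = 3 - 1*529 = 3 - 529 = -526)
h(c, L) = -529 (h(c, L) = -3 - 526 = -529)
(h(1, -3) + 11)*5 = (-529 + 11)*5 = -518*5 = -2590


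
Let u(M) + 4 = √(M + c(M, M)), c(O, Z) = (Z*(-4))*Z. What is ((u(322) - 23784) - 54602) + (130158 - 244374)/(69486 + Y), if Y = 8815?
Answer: -6138129606/78301 + 3*I*√46046 ≈ -78392.0 + 643.75*I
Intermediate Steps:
c(O, Z) = -4*Z² (c(O, Z) = (-4*Z)*Z = -4*Z²)
u(M) = -4 + √(M - 4*M²)
((u(322) - 23784) - 54602) + (130158 - 244374)/(69486 + Y) = (((-4 + √(322*(1 - 4*322))) - 23784) - 54602) + (130158 - 244374)/(69486 + 8815) = (((-4 + √(322*(1 - 1288))) - 23784) - 54602) - 114216/78301 = (((-4 + √(322*(-1287))) - 23784) - 54602) - 114216*1/78301 = (((-4 + √(-414414)) - 23784) - 54602) - 114216/78301 = (((-4 + 3*I*√46046) - 23784) - 54602) - 114216/78301 = ((-23788 + 3*I*√46046) - 54602) - 114216/78301 = (-78390 + 3*I*√46046) - 114216/78301 = -6138129606/78301 + 3*I*√46046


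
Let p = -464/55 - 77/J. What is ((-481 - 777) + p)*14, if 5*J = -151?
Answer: -146952106/8305 ≈ -17694.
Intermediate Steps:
J = -151/5 (J = (⅕)*(-151) = -151/5 ≈ -30.200)
p = -48889/8305 (p = -464/55 - 77/(-151/5) = -464*1/55 - 77*(-5/151) = -464/55 + 385/151 = -48889/8305 ≈ -5.8867)
((-481 - 777) + p)*14 = ((-481 - 777) - 48889/8305)*14 = (-1258 - 48889/8305)*14 = -10496579/8305*14 = -146952106/8305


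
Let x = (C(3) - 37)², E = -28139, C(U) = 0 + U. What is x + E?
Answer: -26983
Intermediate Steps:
C(U) = U
x = 1156 (x = (3 - 37)² = (-34)² = 1156)
x + E = 1156 - 28139 = -26983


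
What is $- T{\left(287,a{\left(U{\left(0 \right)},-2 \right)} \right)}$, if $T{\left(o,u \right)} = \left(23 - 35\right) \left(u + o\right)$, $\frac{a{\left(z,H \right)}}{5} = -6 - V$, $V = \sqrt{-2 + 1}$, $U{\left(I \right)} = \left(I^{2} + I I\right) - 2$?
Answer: $3084 - 60 i \approx 3084.0 - 60.0 i$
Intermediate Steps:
$U{\left(I \right)} = -2 + 2 I^{2}$ ($U{\left(I \right)} = \left(I^{2} + I^{2}\right) - 2 = 2 I^{2} - 2 = -2 + 2 I^{2}$)
$V = i$ ($V = \sqrt{-1} = i \approx 1.0 i$)
$a{\left(z,H \right)} = -30 - 5 i$ ($a{\left(z,H \right)} = 5 \left(-6 - i\right) = -30 - 5 i$)
$T{\left(o,u \right)} = - 12 o - 12 u$ ($T{\left(o,u \right)} = - 12 \left(o + u\right) = - 12 o - 12 u$)
$- T{\left(287,a{\left(U{\left(0 \right)},-2 \right)} \right)} = - (\left(-12\right) 287 - 12 \left(-30 - 5 i\right)) = - (-3444 + \left(360 + 60 i\right)) = - (-3084 + 60 i) = 3084 - 60 i$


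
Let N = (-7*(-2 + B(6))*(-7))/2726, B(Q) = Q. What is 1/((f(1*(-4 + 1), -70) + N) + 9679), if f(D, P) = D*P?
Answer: 1363/13478805 ≈ 0.00010112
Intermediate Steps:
N = 98/1363 (N = (-7*(-2 + 6)*(-7))/2726 = (-7*4*(-7))*(1/2726) = -28*(-7)*(1/2726) = 196*(1/2726) = 98/1363 ≈ 0.071900)
1/((f(1*(-4 + 1), -70) + N) + 9679) = 1/(((1*(-4 + 1))*(-70) + 98/1363) + 9679) = 1/(((1*(-3))*(-70) + 98/1363) + 9679) = 1/((-3*(-70) + 98/1363) + 9679) = 1/((210 + 98/1363) + 9679) = 1/(286328/1363 + 9679) = 1/(13478805/1363) = 1363/13478805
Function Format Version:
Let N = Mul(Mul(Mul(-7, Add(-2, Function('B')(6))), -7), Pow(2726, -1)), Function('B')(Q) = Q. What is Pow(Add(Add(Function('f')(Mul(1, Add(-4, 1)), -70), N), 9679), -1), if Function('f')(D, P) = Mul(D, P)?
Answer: Rational(1363, 13478805) ≈ 0.00010112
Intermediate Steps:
N = Rational(98, 1363) (N = Mul(Mul(Mul(-7, Add(-2, 6)), -7), Pow(2726, -1)) = Mul(Mul(Mul(-7, 4), -7), Rational(1, 2726)) = Mul(Mul(-28, -7), Rational(1, 2726)) = Mul(196, Rational(1, 2726)) = Rational(98, 1363) ≈ 0.071900)
Pow(Add(Add(Function('f')(Mul(1, Add(-4, 1)), -70), N), 9679), -1) = Pow(Add(Add(Mul(Mul(1, Add(-4, 1)), -70), Rational(98, 1363)), 9679), -1) = Pow(Add(Add(Mul(Mul(1, -3), -70), Rational(98, 1363)), 9679), -1) = Pow(Add(Add(Mul(-3, -70), Rational(98, 1363)), 9679), -1) = Pow(Add(Add(210, Rational(98, 1363)), 9679), -1) = Pow(Add(Rational(286328, 1363), 9679), -1) = Pow(Rational(13478805, 1363), -1) = Rational(1363, 13478805)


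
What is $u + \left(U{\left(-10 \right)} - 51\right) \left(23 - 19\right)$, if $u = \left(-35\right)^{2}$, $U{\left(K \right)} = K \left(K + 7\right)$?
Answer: $1141$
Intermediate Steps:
$U{\left(K \right)} = K \left(7 + K\right)$
$u = 1225$
$u + \left(U{\left(-10 \right)} - 51\right) \left(23 - 19\right) = 1225 + \left(- 10 \left(7 - 10\right) - 51\right) \left(23 - 19\right) = 1225 + \left(\left(-10\right) \left(-3\right) - 51\right) 4 = 1225 + \left(30 - 51\right) 4 = 1225 - 84 = 1141$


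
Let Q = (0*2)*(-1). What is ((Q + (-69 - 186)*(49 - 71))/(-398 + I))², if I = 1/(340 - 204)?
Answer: 582107961600/2929732129 ≈ 198.69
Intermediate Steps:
I = 1/136 ≈ 0.0073529
Q = 0 (Q = 0*(-1) = 0)
((Q + (-69 - 186)*(49 - 71))/(-398 + I))² = ((0 + (-69 - 186)*(49 - 71))/(-398 + 1/136))² = ((0 - 255*(-22))/(-54127/136))² = ((0 + 5610)*(-136/54127))² = (5610*(-136/54127))² = (-762960/54127)² = 582107961600/2929732129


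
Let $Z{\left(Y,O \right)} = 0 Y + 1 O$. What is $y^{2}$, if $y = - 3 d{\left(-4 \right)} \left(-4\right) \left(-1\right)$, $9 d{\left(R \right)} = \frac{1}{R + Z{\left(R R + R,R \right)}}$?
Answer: $\frac{1}{36} \approx 0.027778$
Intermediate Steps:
$Z{\left(Y,O \right)} = O$ ($Z{\left(Y,O \right)} = 0 + O = O$)
$d{\left(R \right)} = \frac{1}{18 R}$ ($d{\left(R \right)} = \frac{1}{9 \left(R + R\right)} = \frac{1}{9 \cdot 2 R} = \frac{\frac{1}{2} \frac{1}{R}}{9} = \frac{1}{18 R}$)
$y = \frac{1}{6}$ ($y = - 3 \frac{1}{18 \left(-4\right)} \left(-4\right) \left(-1\right) = - 3 \cdot \frac{1}{18} \left(- \frac{1}{4}\right) \left(-4\right) \left(-1\right) = \left(-3\right) \left(- \frac{1}{72}\right) \left(-4\right) \left(-1\right) = \frac{1}{24} \left(-4\right) \left(-1\right) = \left(- \frac{1}{6}\right) \left(-1\right) = \frac{1}{6} \approx 0.16667$)
$y^{2} = \left(\frac{1}{6}\right)^{2} = \frac{1}{36}$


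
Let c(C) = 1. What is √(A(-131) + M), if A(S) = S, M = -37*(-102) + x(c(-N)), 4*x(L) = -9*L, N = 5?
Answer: √14563/2 ≈ 60.339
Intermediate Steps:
x(L) = -9*L/4 (x(L) = (-9*L)/4 = -9*L/4)
M = 15087/4 (M = -37*(-102) - 9/4*1 = 3774 - 9/4 = 15087/4 ≈ 3771.8)
√(A(-131) + M) = √(-131 + 15087/4) = √(14563/4) = √14563/2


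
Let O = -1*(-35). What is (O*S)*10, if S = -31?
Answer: -10850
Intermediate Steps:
O = 35
(O*S)*10 = (35*(-31))*10 = -1085*10 = -10850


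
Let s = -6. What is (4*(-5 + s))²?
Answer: 1936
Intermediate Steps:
(4*(-5 + s))² = (4*(-5 - 6))² = (4*(-11))² = (-44)² = 1936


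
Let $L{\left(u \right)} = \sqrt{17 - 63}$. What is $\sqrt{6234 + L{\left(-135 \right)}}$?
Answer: $\sqrt{6234 + i \sqrt{46}} \approx 78.956 + 0.043 i$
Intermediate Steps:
$L{\left(u \right)} = i \sqrt{46}$ ($L{\left(u \right)} = \sqrt{-46} = i \sqrt{46}$)
$\sqrt{6234 + L{\left(-135 \right)}} = \sqrt{6234 + i \sqrt{46}}$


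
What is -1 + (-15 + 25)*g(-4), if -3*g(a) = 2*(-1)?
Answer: 17/3 ≈ 5.6667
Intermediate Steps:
g(a) = 2/3 (g(a) = -2*(-1)/3 = -1/3*(-2) = 2/3)
-1 + (-15 + 25)*g(-4) = -1 + (-15 + 25)*(2/3) = -1 + 10*(2/3) = -1 + 20/3 = 17/3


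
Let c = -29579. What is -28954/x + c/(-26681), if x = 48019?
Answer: 20897817/41328869 ≈ 0.50565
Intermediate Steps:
-28954/x + c/(-26681) = -28954/48019 - 29579/(-26681) = -28954*1/48019 - 29579*(-1/26681) = -934/1549 + 29579/26681 = 20897817/41328869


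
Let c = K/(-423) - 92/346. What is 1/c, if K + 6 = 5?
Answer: -73179/19285 ≈ -3.7946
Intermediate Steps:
K = -1 (K = -6 + 5 = -1)
c = -19285/73179 (c = -1/(-423) - 92/346 = -1*(-1/423) - 92*1/346 = 1/423 - 46/173 = -19285/73179 ≈ -0.26353)
1/c = 1/(-19285/73179) = -73179/19285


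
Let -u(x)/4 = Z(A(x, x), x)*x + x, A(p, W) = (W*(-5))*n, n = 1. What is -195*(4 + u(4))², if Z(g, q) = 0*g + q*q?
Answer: -14005680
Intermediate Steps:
A(p, W) = -5*W (A(p, W) = (W*(-5))*1 = -5*W*1 = -5*W)
Z(g, q) = q² (Z(g, q) = 0 + q² = q²)
u(x) = -4*x - 4*x³ (u(x) = -4*(x²*x + x) = -4*(x³ + x) = -4*(x + x³) = -4*x - 4*x³)
-195*(4 + u(4))² = -195*(4 - 4*4*(1 + 4²))² = -195*(4 - 4*4*(1 + 16))² = -195*(4 - 4*4*17)² = -195*(4 - 272)² = -195*(-268)² = -195*71824 = -14005680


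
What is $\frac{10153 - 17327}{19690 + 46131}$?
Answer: $- \frac{7174}{65821} \approx -0.10899$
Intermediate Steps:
$\frac{10153 - 17327}{19690 + 46131} = - \frac{7174}{65821}$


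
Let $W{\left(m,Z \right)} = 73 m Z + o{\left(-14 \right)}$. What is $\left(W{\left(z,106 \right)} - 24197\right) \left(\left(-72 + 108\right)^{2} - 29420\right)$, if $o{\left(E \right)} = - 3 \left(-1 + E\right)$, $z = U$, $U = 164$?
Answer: $-35011005120$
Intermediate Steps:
$z = 164$
$o{\left(E \right)} = 3 - 3 E$
$W{\left(m,Z \right)} = 45 + 73 Z m$ ($W{\left(m,Z \right)} = 73 m Z + \left(3 - -42\right) = 73 Z m + \left(3 + 42\right) = 73 Z m + 45 = 45 + 73 Z m$)
$\left(W{\left(z,106 \right)} - 24197\right) \left(\left(-72 + 108\right)^{2} - 29420\right) = \left(\left(45 + 73 \cdot 106 \cdot 164\right) - 24197\right) \left(\left(-72 + 108\right)^{2} - 29420\right) = \left(\left(45 + 1269032\right) - 24197\right) \left(36^{2} - 29420\right) = \left(1269077 - 24197\right) \left(1296 - 29420\right) = 1244880 \left(-28124\right) = -35011005120$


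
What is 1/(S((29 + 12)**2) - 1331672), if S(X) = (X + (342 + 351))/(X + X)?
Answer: -1681/2238539445 ≈ -7.5094e-7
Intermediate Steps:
S(X) = (693 + X)/(2*X) (S(X) = (X + 693)/((2*X)) = (693 + X)*(1/(2*X)) = (693 + X)/(2*X))
1/(S((29 + 12)**2) - 1331672) = 1/((693 + (29 + 12)**2)/(2*((29 + 12)**2)) - 1331672) = 1/((693 + 41**2)/(2*(41**2)) - 1331672) = 1/((1/2)*(693 + 1681)/1681 - 1331672) = 1/((1/2)*(1/1681)*2374 - 1331672) = 1/(1187/1681 - 1331672) = 1/(-2238539445/1681) = -1681/2238539445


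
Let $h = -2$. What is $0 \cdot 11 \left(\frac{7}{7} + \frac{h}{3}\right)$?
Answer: $0$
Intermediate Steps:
$0 \cdot 11 \left(\frac{7}{7} + \frac{h}{3}\right) = 0 \cdot 11 \left(\frac{7}{7} - \frac{2}{3}\right) = 0 \left(7 \cdot \frac{1}{7} - \frac{2}{3}\right) = 0 \left(1 - \frac{2}{3}\right) = 0 \cdot \frac{1}{3} = 0$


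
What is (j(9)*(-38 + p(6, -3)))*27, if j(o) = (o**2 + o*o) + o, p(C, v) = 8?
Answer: -138510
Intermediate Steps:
j(o) = o + 2*o**2 (j(o) = (o**2 + o**2) + o = 2*o**2 + o = o + 2*o**2)
(j(9)*(-38 + p(6, -3)))*27 = ((9*(1 + 2*9))*(-38 + 8))*27 = ((9*(1 + 18))*(-30))*27 = ((9*19)*(-30))*27 = (171*(-30))*27 = -5130*27 = -138510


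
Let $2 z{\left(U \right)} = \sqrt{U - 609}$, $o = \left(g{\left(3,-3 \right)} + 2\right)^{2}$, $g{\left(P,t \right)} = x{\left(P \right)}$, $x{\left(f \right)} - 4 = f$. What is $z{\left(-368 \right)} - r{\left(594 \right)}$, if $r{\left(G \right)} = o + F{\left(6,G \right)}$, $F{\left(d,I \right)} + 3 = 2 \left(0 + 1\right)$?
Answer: $-80 + \frac{i \sqrt{977}}{2} \approx -80.0 + 15.628 i$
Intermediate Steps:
$x{\left(f \right)} = 4 + f$
$F{\left(d,I \right)} = -1$ ($F{\left(d,I \right)} = -3 + 2 \left(0 + 1\right) = -3 + 2 \cdot 1 = -3 + 2 = -1$)
$g{\left(P,t \right)} = 4 + P$
$o = 81$ ($o = \left(\left(4 + 3\right) + 2\right)^{2} = \left(7 + 2\right)^{2} = 9^{2} = 81$)
$z{\left(U \right)} = \frac{\sqrt{-609 + U}}{2}$ ($z{\left(U \right)} = \frac{\sqrt{U - 609}}{2} = \frac{\sqrt{-609 + U}}{2}$)
$r{\left(G \right)} = 80$ ($r{\left(G \right)} = 81 - 1 = 80$)
$z{\left(-368 \right)} - r{\left(594 \right)} = \frac{\sqrt{-609 - 368}}{2} - 80 = \frac{\sqrt{-977}}{2} - 80 = \frac{i \sqrt{977}}{2} - 80 = -80 + \frac{i \sqrt{977}}{2}$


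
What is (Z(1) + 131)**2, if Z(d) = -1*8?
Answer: 15129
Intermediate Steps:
Z(d) = -8
(Z(1) + 131)**2 = (-8 + 131)**2 = 123**2 = 15129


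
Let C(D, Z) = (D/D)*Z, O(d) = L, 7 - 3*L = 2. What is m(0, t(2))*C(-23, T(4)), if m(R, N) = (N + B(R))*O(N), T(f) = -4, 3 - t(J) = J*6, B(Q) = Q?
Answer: 60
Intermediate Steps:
t(J) = 3 - 6*J (t(J) = 3 - J*6 = 3 - 6*J)
L = 5/3 (L = 7/3 - ⅓*2 = 7/3 - ⅔ = 5/3 ≈ 1.6667)
O(d) = 5/3
m(R, N) = 5*N/3 + 5*R/3 (m(R, N) = (N + R)*(5/3) = 5*N/3 + 5*R/3)
C(D, Z) = Z (C(D, Z) = 1*Z = Z)
m(0, t(2))*C(-23, T(4)) = (5*(3 - 6*2)/3 + (5/3)*0)*(-4) = (5*(3 - 12)/3 + 0)*(-4) = ((5/3)*(-9) + 0)*(-4) = (-15 + 0)*(-4) = -15*(-4) = 60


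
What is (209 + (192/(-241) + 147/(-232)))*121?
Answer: 1404282077/55912 ≈ 25116.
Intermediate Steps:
(209 + (192/(-241) + 147/(-232)))*121 = (209 + (192*(-1/241) + 147*(-1/232)))*121 = (209 + (-192/241 - 147/232))*121 = (209 - 79971/55912)*121 = (11605637/55912)*121 = 1404282077/55912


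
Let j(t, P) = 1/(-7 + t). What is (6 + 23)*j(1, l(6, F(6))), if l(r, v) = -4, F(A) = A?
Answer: -29/6 ≈ -4.8333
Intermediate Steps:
(6 + 23)*j(1, l(6, F(6))) = (6 + 23)/(-7 + 1) = 29/(-6) = 29*(-1/6) = -29/6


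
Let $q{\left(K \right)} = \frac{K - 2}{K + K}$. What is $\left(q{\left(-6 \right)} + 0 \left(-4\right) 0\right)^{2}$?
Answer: $\frac{4}{9} \approx 0.44444$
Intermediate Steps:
$q{\left(K \right)} = \frac{-2 + K}{2 K}$
$\left(q{\left(-6 \right)} + 0 \left(-4\right) 0\right)^{2} = \left(\frac{-2 - 6}{2 \left(-6\right)} + 0 \left(-4\right) 0\right)^{2} = \left(\frac{1}{2} \left(- \frac{1}{6}\right) \left(-8\right) + 0 \cdot 0\right)^{2} = \left(\frac{2}{3} + 0\right)^{2} = \left(\frac{2}{3}\right)^{2} = \frac{4}{9}$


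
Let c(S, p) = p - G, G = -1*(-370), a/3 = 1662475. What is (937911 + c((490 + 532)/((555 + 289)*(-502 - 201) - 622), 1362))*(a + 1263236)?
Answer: 5868764364883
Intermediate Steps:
a = 4987425 (a = 3*1662475 = 4987425)
G = 370
c(S, p) = -370 + p (c(S, p) = p - 1*370 = p - 370 = -370 + p)
(937911 + c((490 + 532)/((555 + 289)*(-502 - 201) - 622), 1362))*(a + 1263236) = (937911 + (-370 + 1362))*(4987425 + 1263236) = (937911 + 992)*6250661 = 938903*6250661 = 5868764364883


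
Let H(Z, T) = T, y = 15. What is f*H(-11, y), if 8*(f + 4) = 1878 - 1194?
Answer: 2445/2 ≈ 1222.5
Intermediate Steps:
f = 163/2 (f = -4 + (1878 - 1194)/8 = -4 + (⅛)*684 = -4 + 171/2 = 163/2 ≈ 81.500)
f*H(-11, y) = (163/2)*15 = 2445/2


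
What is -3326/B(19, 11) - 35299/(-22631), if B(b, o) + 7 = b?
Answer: -37423559/135786 ≈ -275.61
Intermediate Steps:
B(b, o) = -7 + b
-3326/B(19, 11) - 35299/(-22631) = -3326/(-7 + 19) - 35299/(-22631) = -3326/12 - 35299*(-1/22631) = -3326*1/12 + 35299/22631 = -1663/6 + 35299/22631 = -37423559/135786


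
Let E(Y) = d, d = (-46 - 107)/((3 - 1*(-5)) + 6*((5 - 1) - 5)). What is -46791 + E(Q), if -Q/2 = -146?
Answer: -93735/2 ≈ -46868.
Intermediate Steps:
Q = 292 (Q = -2*(-146) = 292)
d = -153/2 (d = -153/((3 + 5) + 6*(4 - 5)) = -153/(8 + 6*(-1)) = -153/(8 - 6) = -153/2 ≈ -76.500)
E(Y) = -153/2
-46791 + E(Q) = -46791 - 153/2 = -93735/2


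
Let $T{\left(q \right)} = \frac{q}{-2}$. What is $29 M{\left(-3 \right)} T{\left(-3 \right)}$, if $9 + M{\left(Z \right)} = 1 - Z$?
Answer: $- \frac{435}{2} \approx -217.5$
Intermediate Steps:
$T{\left(q \right)} = - \frac{q}{2}$ ($T{\left(q \right)} = q \left(- \frac{1}{2}\right) = - \frac{q}{2}$)
$M{\left(Z \right)} = -8 - Z$ ($M{\left(Z \right)} = -9 - \left(-1 + Z\right) = -8 - Z$)
$29 M{\left(-3 \right)} T{\left(-3 \right)} = 29 \left(-8 - -3\right) \left(\left(- \frac{1}{2}\right) \left(-3\right)\right) = 29 \left(-8 + 3\right) \frac{3}{2} = 29 \left(-5\right) \frac{3}{2} = \left(-145\right) \frac{3}{2} = - \frac{435}{2}$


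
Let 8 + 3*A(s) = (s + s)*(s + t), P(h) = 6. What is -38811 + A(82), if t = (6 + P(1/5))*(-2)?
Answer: -35643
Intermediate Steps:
t = -24 (t = (6 + 6)*(-2) = 12*(-2) = -24)
A(s) = -8/3 + 2*s*(-24 + s)/3 (A(s) = -8/3 + ((s + s)*(s - 24))/3 = -8/3 + ((2*s)*(-24 + s))/3 = -8/3 + (2*s*(-24 + s))/3 = -8/3 + 2*s*(-24 + s)/3)
-38811 + A(82) = -38811 + (-8/3 - 16*82 + (⅔)*82²) = -38811 + (-8/3 - 1312 + (⅔)*6724) = -38811 + (-8/3 - 1312 + 13448/3) = -38811 + 3168 = -35643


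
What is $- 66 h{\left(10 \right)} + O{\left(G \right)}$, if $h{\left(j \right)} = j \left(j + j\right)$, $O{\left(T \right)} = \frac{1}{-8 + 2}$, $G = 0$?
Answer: $- \frac{79201}{6} \approx -13200.0$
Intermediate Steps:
$O{\left(T \right)} = - \frac{1}{6}$ ($O{\left(T \right)} = \frac{1}{-6} = - \frac{1}{6}$)
$h{\left(j \right)} = 2 j^{2}$ ($h{\left(j \right)} = j 2 j = 2 j^{2}$)
$- 66 h{\left(10 \right)} + O{\left(G \right)} = - 66 \cdot 2 \cdot 10^{2} - \frac{1}{6} = - 66 \cdot 2 \cdot 100 - \frac{1}{6} = \left(-66\right) 200 - \frac{1}{6} = -13200 - \frac{1}{6} = - \frac{79201}{6}$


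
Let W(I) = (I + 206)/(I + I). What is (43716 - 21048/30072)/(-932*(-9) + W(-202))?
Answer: 5532302371/1061525311 ≈ 5.2117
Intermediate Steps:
W(I) = (206 + I)/(2*I) (W(I) = (206 + I)/((2*I)) = (206 + I)*(1/(2*I)) = (206 + I)/(2*I))
(43716 - 21048/30072)/(-932*(-9) + W(-202)) = (43716 - 21048/30072)/(-932*(-9) + (½)*(206 - 202)/(-202)) = (43716 - 21048*1/30072)/(8388 + (½)*(-1/202)*4) = (43716 - 877/1253)/(8388 - 1/101) = 54775271/(1253*(847187/101)) = (54775271/1253)*(101/847187) = 5532302371/1061525311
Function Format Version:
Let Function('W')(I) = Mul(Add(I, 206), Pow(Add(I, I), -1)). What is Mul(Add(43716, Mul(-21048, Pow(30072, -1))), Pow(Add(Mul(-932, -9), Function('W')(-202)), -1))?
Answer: Rational(5532302371, 1061525311) ≈ 5.2117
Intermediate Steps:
Function('W')(I) = Mul(Rational(1, 2), Pow(I, -1), Add(206, I)) (Function('W')(I) = Mul(Add(206, I), Pow(Mul(2, I), -1)) = Mul(Add(206, I), Mul(Rational(1, 2), Pow(I, -1))) = Mul(Rational(1, 2), Pow(I, -1), Add(206, I)))
Mul(Add(43716, Mul(-21048, Pow(30072, -1))), Pow(Add(Mul(-932, -9), Function('W')(-202)), -1)) = Mul(Add(43716, Mul(-21048, Pow(30072, -1))), Pow(Add(Mul(-932, -9), Mul(Rational(1, 2), Pow(-202, -1), Add(206, -202))), -1)) = Mul(Add(43716, Mul(-21048, Rational(1, 30072))), Pow(Add(8388, Mul(Rational(1, 2), Rational(-1, 202), 4)), -1)) = Mul(Add(43716, Rational(-877, 1253)), Pow(Add(8388, Rational(-1, 101)), -1)) = Mul(Rational(54775271, 1253), Pow(Rational(847187, 101), -1)) = Mul(Rational(54775271, 1253), Rational(101, 847187)) = Rational(5532302371, 1061525311)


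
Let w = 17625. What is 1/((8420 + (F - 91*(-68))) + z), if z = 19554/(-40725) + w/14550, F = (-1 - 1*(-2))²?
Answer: 2633550/38475457583 ≈ 6.8448e-5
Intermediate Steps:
F = 1 (F = (-1 + 2)² = 1² = 1)
z = 1925633/2633550 (z = 19554/(-40725) + 17625/14550 = 19554*(-1/40725) + 17625*(1/14550) = -6518/13575 + 235/194 = 1925633/2633550 ≈ 0.73119)
1/((8420 + (F - 91*(-68))) + z) = 1/((8420 + (1 - 91*(-68))) + 1925633/2633550) = 1/((8420 + (1 + 6188)) + 1925633/2633550) = 1/((8420 + 6189) + 1925633/2633550) = 1/(14609 + 1925633/2633550) = 1/(38475457583/2633550) = 2633550/38475457583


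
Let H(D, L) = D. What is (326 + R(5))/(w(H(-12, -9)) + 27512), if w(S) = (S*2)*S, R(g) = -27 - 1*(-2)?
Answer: 301/27800 ≈ 0.010827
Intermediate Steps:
R(g) = -25 (R(g) = -27 + 2 = -25)
w(S) = 2*S² (w(S) = (2*S)*S = 2*S²)
(326 + R(5))/(w(H(-12, -9)) + 27512) = (326 - 25)/(2*(-12)² + 27512) = 301/(2*144 + 27512) = 301/(288 + 27512) = 301/27800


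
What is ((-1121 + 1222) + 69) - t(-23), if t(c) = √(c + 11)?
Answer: 170 - 2*I*√3 ≈ 170.0 - 3.4641*I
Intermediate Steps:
t(c) = √(11 + c)
((-1121 + 1222) + 69) - t(-23) = ((-1121 + 1222) + 69) - √(11 - 23) = (101 + 69) - √(-12) = 170 - 2*I*√3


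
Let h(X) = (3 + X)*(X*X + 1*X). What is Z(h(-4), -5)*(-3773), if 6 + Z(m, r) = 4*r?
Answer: 98098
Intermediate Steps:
h(X) = (3 + X)*(X + X²) (h(X) = (3 + X)*(X² + X) = (3 + X)*(X + X²))
Z(m, r) = -6 + 4*r
Z(h(-4), -5)*(-3773) = (-6 + 4*(-5))*(-3773) = (-6 - 20)*(-3773) = -26*(-3773) = 98098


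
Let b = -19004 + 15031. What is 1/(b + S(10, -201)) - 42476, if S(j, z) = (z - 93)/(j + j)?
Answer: -1693815462/39877 ≈ -42476.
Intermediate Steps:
b = -3973
S(j, z) = (-93 + z)/(2*j) (S(j, z) = (-93 + z)/((2*j)) = (-93 + z)*(1/(2*j)) = (-93 + z)/(2*j))
1/(b + S(10, -201)) - 42476 = 1/(-3973 + (½)*(-93 - 201)/10) - 42476 = 1/(-3973 + (½)*(⅒)*(-294)) - 42476 = 1/(-3973 - 147/10) - 42476 = 1/(-39877/10) - 42476 = -10/39877 - 42476 = -1693815462/39877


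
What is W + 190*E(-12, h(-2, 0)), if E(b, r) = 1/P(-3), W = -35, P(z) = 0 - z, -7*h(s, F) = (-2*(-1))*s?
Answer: 85/3 ≈ 28.333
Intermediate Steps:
h(s, F) = -2*s/7 (h(s, F) = -(-2*(-1))*s/7 = -2*s/7)
P(z) = -z
E(b, r) = ⅓ (E(b, r) = 1/(-1*(-3)) = 1/3 = ⅓)
W + 190*E(-12, h(-2, 0)) = -35 + 190*(⅓) = -35 + 190/3 = 85/3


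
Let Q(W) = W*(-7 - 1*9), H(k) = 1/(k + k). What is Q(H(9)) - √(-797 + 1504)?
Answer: -8/9 - √707 ≈ -27.478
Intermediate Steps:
H(k) = 1/(2*k)
Q(W) = -16*W (Q(W) = W*(-7 - 9) = W*(-16) = -16*W)
Q(H(9)) - √(-797 + 1504) = -8/9 - √(-797 + 1504) = -8/9 - √707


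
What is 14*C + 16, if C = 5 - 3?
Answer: 44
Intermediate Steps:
C = 2
14*C + 16 = 14*2 + 16 = 28 + 16 = 44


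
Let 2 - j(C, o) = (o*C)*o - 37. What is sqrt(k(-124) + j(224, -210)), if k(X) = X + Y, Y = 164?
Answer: I*sqrt(9878321) ≈ 3143.0*I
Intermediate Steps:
k(X) = 164 + X (k(X) = X + 164 = 164 + X)
j(C, o) = 39 - C*o**2 (j(C, o) = 2 - ((o*C)*o - 37) = 2 - ((C*o)*o - 37) = 2 - (C*o**2 - 37) = 2 - (-37 + C*o**2) = 2 + (37 - C*o**2) = 39 - C*o**2)
sqrt(k(-124) + j(224, -210)) = sqrt((164 - 124) + (39 - 1*224*(-210)**2)) = sqrt(40 + (39 - 1*224*44100)) = sqrt(40 + (39 - 9878400)) = sqrt(40 - 9878361) = sqrt(-9878321) = I*sqrt(9878321)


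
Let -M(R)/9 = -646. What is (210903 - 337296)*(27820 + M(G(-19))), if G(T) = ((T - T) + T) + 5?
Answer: -4251102162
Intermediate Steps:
G(T) = 5 + T (G(T) = (0 + T) + 5 = T + 5 = 5 + T)
M(R) = 5814 (M(R) = -9*(-646) = 5814)
(210903 - 337296)*(27820 + M(G(-19))) = (210903 - 337296)*(27820 + 5814) = -126393*33634 = -4251102162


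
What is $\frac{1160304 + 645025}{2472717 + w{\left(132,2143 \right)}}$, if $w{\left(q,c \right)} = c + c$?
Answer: $\frac{1805329}{2477003} \approx 0.72884$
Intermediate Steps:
$w{\left(q,c \right)} = 2 c$
$\frac{1160304 + 645025}{2472717 + w{\left(132,2143 \right)}} = \frac{1160304 + 645025}{2472717 + 2 \cdot 2143} = \frac{1805329}{2472717 + 4286} = \frac{1805329}{2477003}$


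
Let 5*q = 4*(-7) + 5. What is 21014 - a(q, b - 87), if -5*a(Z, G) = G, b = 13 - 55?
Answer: 104941/5 ≈ 20988.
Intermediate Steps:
b = -42
q = -23/5 (q = (4*(-7) + 5)/5 = (-28 + 5)/5 = (1/5)*(-23) = -23/5 ≈ -4.6000)
a(Z, G) = -G/5
21014 - a(q, b - 87) = 21014 - (-1)*(-42 - 87)/5 = 21014 - (-1)*(-129)/5 = 21014 - 1*129/5 = 21014 - 129/5 = 104941/5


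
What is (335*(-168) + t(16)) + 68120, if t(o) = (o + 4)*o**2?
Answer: 16960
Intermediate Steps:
t(o) = o**2*(4 + o) (t(o) = (4 + o)*o**2 = o**2*(4 + o))
(335*(-168) + t(16)) + 68120 = (335*(-168) + 16**2*(4 + 16)) + 68120 = (-56280 + 256*20) + 68120 = (-56280 + 5120) + 68120 = -51160 + 68120 = 16960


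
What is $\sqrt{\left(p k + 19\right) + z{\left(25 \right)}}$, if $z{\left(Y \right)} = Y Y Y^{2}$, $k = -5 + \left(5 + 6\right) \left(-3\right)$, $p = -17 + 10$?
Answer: $\sqrt{390910} \approx 625.23$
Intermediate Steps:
$p = -7$
$k = -38$ ($k = -5 + 11 \left(-3\right) = -5 - 33 = -38$)
$z{\left(Y \right)} = Y^{4}$ ($z{\left(Y \right)} = Y^{2} Y^{2} = Y^{4}$)
$\sqrt{\left(p k + 19\right) + z{\left(25 \right)}} = \sqrt{\left(\left(-7\right) \left(-38\right) + 19\right) + 25^{4}} = \sqrt{\left(266 + 19\right) + 390625} = \sqrt{285 + 390625} = \sqrt{390910}$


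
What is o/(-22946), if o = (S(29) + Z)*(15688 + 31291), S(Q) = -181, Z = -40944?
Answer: 276001625/3278 ≈ 84198.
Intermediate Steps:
o = -1932011375 (o = (-181 - 40944)*(15688 + 31291) = -41125*46979 = -1932011375)
o/(-22946) = -1932011375/(-22946) = -1932011375*(-1/22946) = 276001625/3278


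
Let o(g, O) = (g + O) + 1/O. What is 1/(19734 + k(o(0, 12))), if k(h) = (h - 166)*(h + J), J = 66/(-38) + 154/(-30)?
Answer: 4560/86328133 ≈ 5.2822e-5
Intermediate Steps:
o(g, O) = O + g + 1/O (o(g, O) = (O + g) + 1/O = O + g + 1/O)
J = -1958/285 (J = 66*(-1/38) + 154*(-1/30) = -33/19 - 77/15 = -1958/285 ≈ -6.8702)
k(h) = (-166 + h)*(-1958/285 + h) (k(h) = (h - 166)*(h - 1958/285) = (-166 + h)*(-1958/285 + h))
1/(19734 + k(o(0, 12))) = 1/(19734 + (325028/285 + (12 + 0 + 1/12)² - 49268*(12 + 0 + 1/12)/285)) = 1/(19734 + (325028/285 + (145/12)² - 49268/285*145/12)) = 1/(19734 + (325028/285 + 21025/144 - 357193/171)) = 1/(19734 - 3658907/4560) = 1/(86328133/4560) = 4560/86328133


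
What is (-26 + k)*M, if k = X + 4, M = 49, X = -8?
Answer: -1470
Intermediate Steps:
k = -4 (k = -8 + 4 = -4)
(-26 + k)*M = (-26 - 4)*49 = -30*49 = -1470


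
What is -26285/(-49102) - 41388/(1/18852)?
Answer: -38311667348467/49102 ≈ -7.8025e+8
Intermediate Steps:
-26285/(-49102) - 41388/(1/18852) = -26285*(-1/49102) - 41388/1/18852 = 26285/49102 - 41388*18852 = 26285/49102 - 780246576 = -38311667348467/49102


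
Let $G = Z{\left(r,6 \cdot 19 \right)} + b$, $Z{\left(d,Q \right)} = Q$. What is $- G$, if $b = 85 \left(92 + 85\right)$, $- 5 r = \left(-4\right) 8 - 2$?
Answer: $-15159$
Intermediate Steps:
$r = \frac{34}{5}$ ($r = - \frac{\left(-4\right) 8 - 2}{5} = - \frac{-32 - 2}{5} = \left(- \frac{1}{5}\right) \left(-34\right) = \frac{34}{5} \approx 6.8$)
$b = 15045$ ($b = 85 \cdot 177 = 15045$)
$G = 15159$ ($G = 6 \cdot 19 + 15045 = 114 + 15045 = 15159$)
$- G = \left(-1\right) 15159 = -15159$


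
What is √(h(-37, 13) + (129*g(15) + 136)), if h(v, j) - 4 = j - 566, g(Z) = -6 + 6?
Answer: I*√413 ≈ 20.322*I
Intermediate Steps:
g(Z) = 0
h(v, j) = -562 + j (h(v, j) = 4 + (j - 566) = 4 + (-566 + j) = -562 + j)
√(h(-37, 13) + (129*g(15) + 136)) = √((-562 + 13) + (129*0 + 136)) = √(-549 + (0 + 136)) = √(-549 + 136) = √(-413) = I*√413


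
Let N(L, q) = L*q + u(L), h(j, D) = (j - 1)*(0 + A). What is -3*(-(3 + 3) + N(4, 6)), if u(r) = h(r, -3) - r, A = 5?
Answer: -87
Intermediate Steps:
h(j, D) = -5 + 5*j (h(j, D) = (j - 1)*(0 + 5) = (-1 + j)*5 = -5 + 5*j)
u(r) = -5 + 4*r (u(r) = (-5 + 5*r) - r = -5 + 4*r)
N(L, q) = -5 + 4*L + L*q (N(L, q) = L*q + (-5 + 4*L) = -5 + 4*L + L*q)
-3*(-(3 + 3) + N(4, 6)) = -3*(-(3 + 3) + (-5 + 4*4 + 4*6)) = -3*(-1*6 + (-5 + 16 + 24)) = -3*(-6 + 35) = -3*29 = -87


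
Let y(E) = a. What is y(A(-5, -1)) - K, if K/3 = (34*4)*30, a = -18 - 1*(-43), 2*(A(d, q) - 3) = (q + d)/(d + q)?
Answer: -12215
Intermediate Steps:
A(d, q) = 7/2 (A(d, q) = 3 + ((q + d)/(d + q))/2 = 3 + ((d + q)/(d + q))/2 = 3 + (½)*1 = 3 + ½ = 7/2)
a = 25 (a = -18 + 43 = 25)
y(E) = 25
K = 12240 (K = 3*((34*4)*30) = 3*(136*30) = 3*4080 = 12240)
y(A(-5, -1)) - K = 25 - 1*12240 = 25 - 12240 = -12215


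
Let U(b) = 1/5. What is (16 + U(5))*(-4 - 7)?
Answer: -891/5 ≈ -178.20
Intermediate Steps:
U(b) = ⅕ (U(b) = 1*(⅕) = ⅕)
(16 + U(5))*(-4 - 7) = (16 + ⅕)*(-4 - 7) = (81/5)*(-11) = -891/5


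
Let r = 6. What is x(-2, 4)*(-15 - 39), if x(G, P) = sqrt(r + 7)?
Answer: -54*sqrt(13) ≈ -194.70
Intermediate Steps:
x(G, P) = sqrt(13) (x(G, P) = sqrt(6 + 7) = sqrt(13))
x(-2, 4)*(-15 - 39) = sqrt(13)*(-15 - 39) = sqrt(13)*(-54) = -54*sqrt(13)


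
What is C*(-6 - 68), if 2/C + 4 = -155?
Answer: 148/159 ≈ 0.93082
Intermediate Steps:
C = -2/159 (C = 2/(-4 - 155) = 2/(-159) = 2*(-1/159) = -2/159 ≈ -0.012579)
C*(-6 - 68) = -2*(-6 - 68)/159 = -2/159*(-74) = 148/159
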